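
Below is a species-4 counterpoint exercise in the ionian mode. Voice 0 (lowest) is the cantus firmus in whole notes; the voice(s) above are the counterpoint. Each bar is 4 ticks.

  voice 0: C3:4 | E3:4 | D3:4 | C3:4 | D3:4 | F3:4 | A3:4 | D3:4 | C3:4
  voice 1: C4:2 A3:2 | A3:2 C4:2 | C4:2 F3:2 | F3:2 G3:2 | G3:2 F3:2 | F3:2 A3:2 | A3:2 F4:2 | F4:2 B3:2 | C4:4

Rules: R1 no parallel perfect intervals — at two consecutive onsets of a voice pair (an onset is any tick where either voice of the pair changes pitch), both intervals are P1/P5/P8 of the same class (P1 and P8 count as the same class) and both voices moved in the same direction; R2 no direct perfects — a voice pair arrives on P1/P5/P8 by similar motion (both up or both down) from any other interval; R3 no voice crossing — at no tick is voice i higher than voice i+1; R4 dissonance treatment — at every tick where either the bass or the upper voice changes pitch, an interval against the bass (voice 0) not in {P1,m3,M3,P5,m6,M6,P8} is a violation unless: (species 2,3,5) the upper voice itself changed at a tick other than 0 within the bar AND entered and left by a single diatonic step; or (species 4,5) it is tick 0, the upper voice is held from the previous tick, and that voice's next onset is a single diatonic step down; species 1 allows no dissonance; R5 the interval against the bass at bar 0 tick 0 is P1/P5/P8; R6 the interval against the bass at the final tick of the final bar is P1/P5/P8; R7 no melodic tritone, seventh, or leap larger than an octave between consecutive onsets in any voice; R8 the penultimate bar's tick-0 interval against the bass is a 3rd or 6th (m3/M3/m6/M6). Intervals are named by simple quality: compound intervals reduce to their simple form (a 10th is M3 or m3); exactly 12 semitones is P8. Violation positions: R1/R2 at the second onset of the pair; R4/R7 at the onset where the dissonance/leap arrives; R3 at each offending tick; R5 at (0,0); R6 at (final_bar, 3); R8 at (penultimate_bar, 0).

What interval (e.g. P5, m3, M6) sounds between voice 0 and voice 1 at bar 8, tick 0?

voice 0=C3 voice 1=C4 -> P8

P8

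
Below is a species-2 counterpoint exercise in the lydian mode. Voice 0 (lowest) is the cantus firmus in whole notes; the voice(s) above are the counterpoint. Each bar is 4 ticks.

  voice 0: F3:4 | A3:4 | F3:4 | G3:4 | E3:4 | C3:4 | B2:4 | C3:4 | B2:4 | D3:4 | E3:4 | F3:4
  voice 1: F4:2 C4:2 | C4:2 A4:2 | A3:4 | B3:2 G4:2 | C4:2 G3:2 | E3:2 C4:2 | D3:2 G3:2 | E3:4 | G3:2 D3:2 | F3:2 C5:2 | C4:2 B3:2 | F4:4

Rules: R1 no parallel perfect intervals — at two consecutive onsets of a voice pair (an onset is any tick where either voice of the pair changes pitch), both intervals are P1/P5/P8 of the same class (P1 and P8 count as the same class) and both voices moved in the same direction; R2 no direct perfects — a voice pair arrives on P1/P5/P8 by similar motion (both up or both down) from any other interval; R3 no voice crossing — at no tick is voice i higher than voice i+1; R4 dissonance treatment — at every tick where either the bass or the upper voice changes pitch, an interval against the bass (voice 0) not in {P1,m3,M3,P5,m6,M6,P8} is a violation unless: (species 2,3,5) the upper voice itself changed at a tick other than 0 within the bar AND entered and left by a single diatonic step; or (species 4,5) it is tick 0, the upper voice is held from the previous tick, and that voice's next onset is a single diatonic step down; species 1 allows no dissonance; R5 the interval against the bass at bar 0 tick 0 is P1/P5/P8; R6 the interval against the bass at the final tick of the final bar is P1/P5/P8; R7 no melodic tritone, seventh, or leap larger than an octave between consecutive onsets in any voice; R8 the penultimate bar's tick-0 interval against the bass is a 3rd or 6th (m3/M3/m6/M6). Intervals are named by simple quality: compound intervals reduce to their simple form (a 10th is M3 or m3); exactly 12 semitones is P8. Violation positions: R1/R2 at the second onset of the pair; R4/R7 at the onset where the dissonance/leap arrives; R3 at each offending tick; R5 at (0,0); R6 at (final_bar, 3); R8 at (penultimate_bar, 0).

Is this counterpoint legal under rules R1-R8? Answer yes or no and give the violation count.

No (5 violations)

bar 0: v0=F3 v1=F4 (P8)
bar 1: v0=A3 v1=C4 (m3)
bar 2: v0=F3 v1=A3 (M3)
bar 3: v0=G3 v1=B3 (M3)
bar 4: v0=E3 v1=C4 (m6)
bar 5: v0=C3 v1=E3 (M3)
bar 6: v0=B2 v1=D3 (m3)
bar 7: v0=C3 v1=E3 (M3)
bar 8: v0=B2 v1=G3 (m6)
bar 9: v0=D3 v1=F3 (m3)
bar 10: v0=E3 v1=C4 (m6)
bar 11: v0=F3 v1=F4 (P8)
  R7 @ bar6.0: C4->D3 leap 10st
  R4 @ bar9.2: D3/C5 m7 untreated
  R7 @ bar9.2: F3->C5 leap 19st
  R2 @ bar11.0: E3/B3 P5 -> F3/F4 P8 similar
  R7 @ bar11.0: B3->F4 leap 6st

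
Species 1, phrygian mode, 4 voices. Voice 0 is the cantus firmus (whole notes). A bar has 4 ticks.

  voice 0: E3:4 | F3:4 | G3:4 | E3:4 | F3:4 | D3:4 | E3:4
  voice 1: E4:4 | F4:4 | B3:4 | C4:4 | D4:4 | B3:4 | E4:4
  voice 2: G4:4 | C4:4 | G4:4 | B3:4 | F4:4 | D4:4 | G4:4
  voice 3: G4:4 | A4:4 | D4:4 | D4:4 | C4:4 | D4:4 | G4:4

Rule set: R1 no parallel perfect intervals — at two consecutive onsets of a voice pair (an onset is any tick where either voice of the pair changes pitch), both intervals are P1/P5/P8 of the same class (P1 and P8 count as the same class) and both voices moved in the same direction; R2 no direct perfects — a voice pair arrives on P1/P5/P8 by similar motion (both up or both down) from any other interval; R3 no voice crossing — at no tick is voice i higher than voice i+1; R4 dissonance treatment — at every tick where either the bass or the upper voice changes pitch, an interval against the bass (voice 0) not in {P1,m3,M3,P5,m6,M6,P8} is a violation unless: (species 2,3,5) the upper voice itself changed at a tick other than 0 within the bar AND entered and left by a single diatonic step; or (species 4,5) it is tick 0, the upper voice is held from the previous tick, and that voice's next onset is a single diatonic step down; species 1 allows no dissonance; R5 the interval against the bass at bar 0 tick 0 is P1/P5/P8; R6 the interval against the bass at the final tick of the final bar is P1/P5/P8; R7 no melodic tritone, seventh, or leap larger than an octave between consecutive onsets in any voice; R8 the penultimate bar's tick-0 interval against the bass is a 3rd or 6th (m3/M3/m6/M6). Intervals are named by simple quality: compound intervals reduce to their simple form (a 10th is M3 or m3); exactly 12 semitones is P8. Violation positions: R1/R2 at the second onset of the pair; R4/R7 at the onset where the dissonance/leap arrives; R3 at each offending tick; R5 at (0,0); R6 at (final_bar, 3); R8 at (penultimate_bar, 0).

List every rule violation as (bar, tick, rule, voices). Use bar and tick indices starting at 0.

(0, 0, R5, (0, 2))
(0, 0, R5, (0, 3))
(1, 0, R1, (0, 1))
(1, 0, R3, (1, 2))
(1, 1, R3, (1, 2))
(1, 2, R3, (1, 2))
(1, 3, R3, (1, 2))
(2, 0, R2, (0, 2))
(2, 0, R3, (2, 3))
(2, 0, R7, (1,))
(2, 1, R3, (2, 3))
(2, 2, R3, (2, 3))
(2, 3, R3, (2, 3))
(3, 0, R2, (0, 2))
(3, 0, R3, (1, 2))
(3, 0, R4, (0, 3))
(3, 1, R3, (1, 2))
(3, 2, R3, (1, 2))
(3, 3, R3, (1, 2))
(4, 0, R2, (0, 2))
(4, 0, R3, (2, 3))
(4, 0, R7, (2,))
(4, 1, R3, (2, 3))
(4, 2, R3, (2, 3))
(4, 3, R3, (2, 3))
(5, 0, R1, (0, 2))
(5, 0, R8, (0, 2))
(5, 0, R8, (0, 3))
(6, 0, R1, (2, 3))
(6, 0, R2, (0, 1))
(6, 3, R6, (0, 2))
(6, 3, R6, (0, 3))

bar 0: v0=E3 v1=E4 v2=G4 v3=G4 downbeat m3
bar 1: v0=F3 v1=F4 v2=C4 v3=A4 downbeat M3
bar 2: v0=G3 v1=B3 v2=G4 v3=D4 downbeat P5
bar 3: v0=E3 v1=C4 v2=B3 v3=D4 downbeat m7
bar 4: v0=F3 v1=D4 v2=F4 v3=C4 downbeat P5
bar 5: v0=D3 v1=B3 v2=D4 v3=D4 downbeat P8
bar 6: v0=E3 v1=E4 v2=G4 v3=G4 downbeat m3
  -> R5 @ bar 0 tick 0 v(0, 2): opens on m3
  -> R5 @ bar 0 tick 0 v(0, 3): opens on m3
  -> R1 @ bar 1 tick 0 v(0, 1): E3/E4 P8 -> F3/F4 P8 similar
  -> R3 @ bar 1 tick 0 v(1, 2): F4 above C4
  -> R3 @ bar 1 tick 1 v(1, 2): F4 above C4
  -> R3 @ bar 1 tick 2 v(1, 2): F4 above C4
  -> R3 @ bar 1 tick 3 v(1, 2): F4 above C4
  -> R2 @ bar 2 tick 0 v(0, 2): F3/C4 P5 -> G3/G4 P8 similar
  -> R3 @ bar 2 tick 0 v(2, 3): G4 above D4
  -> R7 @ bar 2 tick 0 v(1,): F4->B3 leap 6st
  -> R3 @ bar 2 tick 1 v(2, 3): G4 above D4
  -> R3 @ bar 2 tick 2 v(2, 3): G4 above D4
  -> R3 @ bar 2 tick 3 v(2, 3): G4 above D4
  -> R2 @ bar 3 tick 0 v(0, 2): G3/G4 P8 -> E3/B3 P5 similar
  -> R3 @ bar 3 tick 0 v(1, 2): C4 above B3
  -> R4 @ bar 3 tick 0 v(0, 3): E3/D4 m7 untreated
  -> R3 @ bar 3 tick 1 v(1, 2): C4 above B3
  -> R3 @ bar 3 tick 2 v(1, 2): C4 above B3
  -> R3 @ bar 3 tick 3 v(1, 2): C4 above B3
  -> R2 @ bar 4 tick 0 v(0, 2): E3/B3 P5 -> F3/F4 P8 similar
  -> R3 @ bar 4 tick 0 v(2, 3): F4 above C4
  -> R7 @ bar 4 tick 0 v(2,): B3->F4 leap 6st
  -> R3 @ bar 4 tick 1 v(2, 3): F4 above C4
  -> R3 @ bar 4 tick 2 v(2, 3): F4 above C4
  -> R3 @ bar 4 tick 3 v(2, 3): F4 above C4
  -> R1 @ bar 5 tick 0 v(0, 2): F3/F4 P8 -> D3/D4 P8 similar
  -> R8 @ bar 5 tick 0 v(0, 2): penult P8 not 3rd/6th
  -> R8 @ bar 5 tick 0 v(0, 3): penult P8 not 3rd/6th
  -> R1 @ bar 6 tick 0 v(2, 3): D4/D4 P1 -> G4/G4 P1 similar
  -> R2 @ bar 6 tick 0 v(0, 1): D3/B3 M6 -> E3/E4 P8 similar
  -> R6 @ bar 6 tick 3 v(0, 2): closes on m3
  -> R6 @ bar 6 tick 3 v(0, 3): closes on m3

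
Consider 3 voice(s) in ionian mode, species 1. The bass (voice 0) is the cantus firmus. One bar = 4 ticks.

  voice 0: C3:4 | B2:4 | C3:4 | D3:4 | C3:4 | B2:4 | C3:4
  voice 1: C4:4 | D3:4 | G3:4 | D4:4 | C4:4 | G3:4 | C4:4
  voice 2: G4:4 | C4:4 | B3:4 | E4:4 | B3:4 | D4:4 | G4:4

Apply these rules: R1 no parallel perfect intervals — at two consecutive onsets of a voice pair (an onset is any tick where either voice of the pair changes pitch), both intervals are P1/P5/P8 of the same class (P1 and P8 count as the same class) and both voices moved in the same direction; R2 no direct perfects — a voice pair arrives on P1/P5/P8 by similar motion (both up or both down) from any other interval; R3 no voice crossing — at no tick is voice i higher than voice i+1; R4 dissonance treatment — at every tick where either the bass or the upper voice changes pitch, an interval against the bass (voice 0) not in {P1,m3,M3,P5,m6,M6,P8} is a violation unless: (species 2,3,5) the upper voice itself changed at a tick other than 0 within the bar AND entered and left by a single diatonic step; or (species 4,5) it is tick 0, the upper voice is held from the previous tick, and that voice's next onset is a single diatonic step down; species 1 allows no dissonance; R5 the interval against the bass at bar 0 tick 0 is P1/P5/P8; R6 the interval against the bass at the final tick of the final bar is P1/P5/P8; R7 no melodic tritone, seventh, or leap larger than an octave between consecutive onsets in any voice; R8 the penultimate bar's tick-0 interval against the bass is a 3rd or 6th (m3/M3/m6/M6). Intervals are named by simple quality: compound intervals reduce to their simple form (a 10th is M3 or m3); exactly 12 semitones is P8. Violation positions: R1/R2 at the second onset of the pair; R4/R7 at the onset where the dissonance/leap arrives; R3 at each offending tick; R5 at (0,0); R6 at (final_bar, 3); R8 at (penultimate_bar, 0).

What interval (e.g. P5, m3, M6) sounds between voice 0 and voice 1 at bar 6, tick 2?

P8

voice 0=C3 voice 1=C4 -> P8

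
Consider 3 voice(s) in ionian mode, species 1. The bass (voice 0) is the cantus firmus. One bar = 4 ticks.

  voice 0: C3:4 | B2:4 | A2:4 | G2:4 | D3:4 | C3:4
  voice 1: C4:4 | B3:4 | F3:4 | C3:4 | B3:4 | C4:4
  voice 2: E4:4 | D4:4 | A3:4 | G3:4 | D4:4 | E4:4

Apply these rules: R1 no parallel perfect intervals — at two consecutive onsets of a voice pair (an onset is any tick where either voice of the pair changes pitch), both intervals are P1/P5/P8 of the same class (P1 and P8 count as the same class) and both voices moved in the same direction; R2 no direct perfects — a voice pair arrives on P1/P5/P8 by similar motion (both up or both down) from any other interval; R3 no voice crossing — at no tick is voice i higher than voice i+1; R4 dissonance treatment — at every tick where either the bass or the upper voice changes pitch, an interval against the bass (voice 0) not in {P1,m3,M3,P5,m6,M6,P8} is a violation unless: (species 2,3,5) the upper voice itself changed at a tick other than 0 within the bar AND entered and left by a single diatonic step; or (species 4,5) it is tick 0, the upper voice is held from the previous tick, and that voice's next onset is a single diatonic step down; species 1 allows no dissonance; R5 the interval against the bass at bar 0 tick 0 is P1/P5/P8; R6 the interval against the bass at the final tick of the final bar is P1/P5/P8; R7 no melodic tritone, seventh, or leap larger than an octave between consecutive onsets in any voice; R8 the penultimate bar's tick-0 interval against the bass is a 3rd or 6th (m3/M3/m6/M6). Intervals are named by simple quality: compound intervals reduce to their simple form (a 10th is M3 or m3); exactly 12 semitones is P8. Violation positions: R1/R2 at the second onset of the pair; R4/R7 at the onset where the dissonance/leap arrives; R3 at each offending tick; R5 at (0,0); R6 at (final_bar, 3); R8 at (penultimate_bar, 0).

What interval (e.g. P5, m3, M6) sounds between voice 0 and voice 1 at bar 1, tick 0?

voice 0=B2 voice 1=B3 -> P8

P8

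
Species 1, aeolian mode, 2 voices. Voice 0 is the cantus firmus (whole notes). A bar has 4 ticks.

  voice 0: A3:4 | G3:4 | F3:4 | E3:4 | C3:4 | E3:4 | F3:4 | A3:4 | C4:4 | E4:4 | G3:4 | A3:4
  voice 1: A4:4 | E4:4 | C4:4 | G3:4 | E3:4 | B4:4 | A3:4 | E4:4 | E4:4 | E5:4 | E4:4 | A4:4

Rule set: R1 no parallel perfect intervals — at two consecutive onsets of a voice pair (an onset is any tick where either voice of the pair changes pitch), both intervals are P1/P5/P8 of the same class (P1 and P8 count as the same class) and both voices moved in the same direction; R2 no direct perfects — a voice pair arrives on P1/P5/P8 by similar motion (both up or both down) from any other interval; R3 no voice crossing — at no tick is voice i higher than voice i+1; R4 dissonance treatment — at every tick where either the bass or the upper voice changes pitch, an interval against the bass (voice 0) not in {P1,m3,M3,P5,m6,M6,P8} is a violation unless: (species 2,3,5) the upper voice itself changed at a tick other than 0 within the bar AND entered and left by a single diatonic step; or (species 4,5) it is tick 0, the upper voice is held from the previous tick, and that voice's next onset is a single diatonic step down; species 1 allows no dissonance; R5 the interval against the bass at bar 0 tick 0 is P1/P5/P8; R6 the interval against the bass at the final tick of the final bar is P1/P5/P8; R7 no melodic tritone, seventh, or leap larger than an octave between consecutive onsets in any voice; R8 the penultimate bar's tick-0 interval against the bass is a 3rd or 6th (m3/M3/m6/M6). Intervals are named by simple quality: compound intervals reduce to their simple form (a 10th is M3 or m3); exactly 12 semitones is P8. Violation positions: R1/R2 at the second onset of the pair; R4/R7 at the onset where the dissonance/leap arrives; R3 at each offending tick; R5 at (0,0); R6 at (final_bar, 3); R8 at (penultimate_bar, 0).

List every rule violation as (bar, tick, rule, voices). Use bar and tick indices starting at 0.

(2, 0, R2, (0, 1))
(5, 0, R2, (0, 1))
(5, 0, R7, (1,))
(6, 0, R7, (1,))
(7, 0, R2, (0, 1))
(9, 0, R2, (0, 1))
(11, 0, R2, (0, 1))

bar 0: v0=A3 v1=A4 downbeat P8
bar 1: v0=G3 v1=E4 downbeat M6
bar 2: v0=F3 v1=C4 downbeat P5
bar 3: v0=E3 v1=G3 downbeat m3
bar 4: v0=C3 v1=E3 downbeat M3
bar 5: v0=E3 v1=B4 downbeat P5
bar 6: v0=F3 v1=A3 downbeat M3
bar 7: v0=A3 v1=E4 downbeat P5
bar 8: v0=C4 v1=E4 downbeat M3
bar 9: v0=E4 v1=E5 downbeat P8
bar 10: v0=G3 v1=E4 downbeat M6
bar 11: v0=A3 v1=A4 downbeat P8
  -> R2 @ bar 2 tick 0 v(0, 1): G3/E4 M6 -> F3/C4 P5 similar
  -> R2 @ bar 5 tick 0 v(0, 1): C3/E3 M3 -> E3/B4 P5 similar
  -> R7 @ bar 5 tick 0 v(1,): E3->B4 leap 19st
  -> R7 @ bar 6 tick 0 v(1,): B4->A3 leap 14st
  -> R2 @ bar 7 tick 0 v(0, 1): F3/A3 M3 -> A3/E4 P5 similar
  -> R2 @ bar 9 tick 0 v(0, 1): C4/E4 M3 -> E4/E5 P8 similar
  -> R2 @ bar 11 tick 0 v(0, 1): G3/E4 M6 -> A3/A4 P8 similar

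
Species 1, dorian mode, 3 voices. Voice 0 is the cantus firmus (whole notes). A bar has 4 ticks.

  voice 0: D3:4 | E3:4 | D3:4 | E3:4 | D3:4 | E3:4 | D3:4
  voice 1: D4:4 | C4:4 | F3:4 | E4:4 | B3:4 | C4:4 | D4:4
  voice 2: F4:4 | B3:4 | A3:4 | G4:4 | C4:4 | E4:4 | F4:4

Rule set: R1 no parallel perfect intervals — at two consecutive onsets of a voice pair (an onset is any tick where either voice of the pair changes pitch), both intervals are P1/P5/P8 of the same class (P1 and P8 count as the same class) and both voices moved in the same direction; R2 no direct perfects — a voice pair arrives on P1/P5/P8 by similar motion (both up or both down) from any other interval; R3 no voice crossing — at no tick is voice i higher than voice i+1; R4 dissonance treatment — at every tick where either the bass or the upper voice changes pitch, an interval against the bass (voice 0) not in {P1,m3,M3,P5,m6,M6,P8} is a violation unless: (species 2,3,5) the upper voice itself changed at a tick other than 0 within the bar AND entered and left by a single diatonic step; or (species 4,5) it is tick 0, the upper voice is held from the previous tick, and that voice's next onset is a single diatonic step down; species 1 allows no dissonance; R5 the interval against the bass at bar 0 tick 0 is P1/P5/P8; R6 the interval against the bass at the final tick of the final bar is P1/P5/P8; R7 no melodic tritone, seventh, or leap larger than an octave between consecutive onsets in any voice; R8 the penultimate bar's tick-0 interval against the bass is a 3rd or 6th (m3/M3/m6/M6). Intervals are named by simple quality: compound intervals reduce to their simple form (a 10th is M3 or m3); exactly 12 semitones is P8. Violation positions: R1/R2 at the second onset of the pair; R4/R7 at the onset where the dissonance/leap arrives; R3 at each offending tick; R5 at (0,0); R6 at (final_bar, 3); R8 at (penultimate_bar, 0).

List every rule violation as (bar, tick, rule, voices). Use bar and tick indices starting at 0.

bar 0: v0=D3 v1=D4 v2=F4 downbeat m3
bar 1: v0=E3 v1=C4 v2=B3 downbeat P5
bar 2: v0=D3 v1=F3 v2=A3 downbeat P5
bar 3: v0=E3 v1=E4 v2=G4 downbeat m3
bar 4: v0=D3 v1=B3 v2=C4 downbeat m7
bar 5: v0=E3 v1=C4 v2=E4 downbeat P8
bar 6: v0=D3 v1=D4 v2=F4 downbeat m3
  -> R5 @ bar 0 tick 0 v(0, 2): opens on m3
  -> R3 @ bar 1 tick 0 v(1, 2): C4 above B3
  -> R7 @ bar 1 tick 0 v(2,): F4->B3 leap 6st
  -> R3 @ bar 1 tick 1 v(1, 2): C4 above B3
  -> R3 @ bar 1 tick 2 v(1, 2): C4 above B3
  -> R3 @ bar 1 tick 3 v(1, 2): C4 above B3
  -> R1 @ bar 2 tick 0 v(0, 2): E3/B3 P5 -> D3/A3 P5 similar
  -> R2 @ bar 3 tick 0 v(0, 1): D3/F3 m3 -> E3/E4 P8 similar
  -> R7 @ bar 3 tick 0 v(1,): F3->E4 leap 11st
  -> R7 @ bar 3 tick 0 v(2,): A3->G4 leap 10st
  -> R4 @ bar 4 tick 0 v(0, 2): D3/C4 m7 untreated
  -> R2 @ bar 5 tick 0 v(0, 2): D3/C4 m7 -> E3/E4 P8 similar
  -> R8 @ bar 5 tick 0 v(0, 2): penult P8 not 3rd/6th
  -> R6 @ bar 6 tick 3 v(0, 2): closes on m3

(0, 0, R5, (0, 2))
(1, 0, R3, (1, 2))
(1, 0, R7, (2,))
(1, 1, R3, (1, 2))
(1, 2, R3, (1, 2))
(1, 3, R3, (1, 2))
(2, 0, R1, (0, 2))
(3, 0, R2, (0, 1))
(3, 0, R7, (1,))
(3, 0, R7, (2,))
(4, 0, R4, (0, 2))
(5, 0, R2, (0, 2))
(5, 0, R8, (0, 2))
(6, 3, R6, (0, 2))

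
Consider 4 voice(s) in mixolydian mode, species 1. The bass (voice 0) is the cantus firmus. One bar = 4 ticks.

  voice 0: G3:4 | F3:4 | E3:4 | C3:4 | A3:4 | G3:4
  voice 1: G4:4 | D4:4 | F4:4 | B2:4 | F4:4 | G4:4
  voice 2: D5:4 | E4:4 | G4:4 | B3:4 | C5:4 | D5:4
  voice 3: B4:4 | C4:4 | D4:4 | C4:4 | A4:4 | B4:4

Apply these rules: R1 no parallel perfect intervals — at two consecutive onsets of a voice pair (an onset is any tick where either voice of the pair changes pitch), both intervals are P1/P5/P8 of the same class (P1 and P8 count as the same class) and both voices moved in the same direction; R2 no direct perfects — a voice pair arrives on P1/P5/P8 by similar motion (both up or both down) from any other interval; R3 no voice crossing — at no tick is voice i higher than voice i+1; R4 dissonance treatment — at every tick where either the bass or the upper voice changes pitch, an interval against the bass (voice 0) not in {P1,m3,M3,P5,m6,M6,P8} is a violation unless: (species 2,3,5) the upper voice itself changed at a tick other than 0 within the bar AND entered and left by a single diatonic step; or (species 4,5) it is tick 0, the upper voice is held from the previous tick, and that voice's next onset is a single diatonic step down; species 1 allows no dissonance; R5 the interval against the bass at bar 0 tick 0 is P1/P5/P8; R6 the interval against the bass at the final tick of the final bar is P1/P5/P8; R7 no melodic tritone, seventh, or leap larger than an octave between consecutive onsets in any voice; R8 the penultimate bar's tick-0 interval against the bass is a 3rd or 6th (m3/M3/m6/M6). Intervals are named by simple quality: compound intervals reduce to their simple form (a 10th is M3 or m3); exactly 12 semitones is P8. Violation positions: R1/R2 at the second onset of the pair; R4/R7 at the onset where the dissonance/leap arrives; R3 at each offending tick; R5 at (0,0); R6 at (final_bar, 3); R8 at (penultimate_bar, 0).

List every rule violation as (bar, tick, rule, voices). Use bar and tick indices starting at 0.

bar 0: v0=G3 v1=G4 v2=D5 v3=B4 downbeat M3
bar 1: v0=F3 v1=D4 v2=E4 v3=C4 downbeat P5
bar 2: v0=E3 v1=F4 v2=G4 v3=D4 downbeat m7
bar 3: v0=C3 v1=B2 v2=B3 v3=C4 downbeat P8
bar 4: v0=A3 v1=F4 v2=C5 v3=A4 downbeat P8
bar 5: v0=G3 v1=G4 v2=D5 v3=B4 downbeat M3
  -> R3 @ bar 0 tick 0 v(2, 3): D5 above B4
  -> R5 @ bar 0 tick 0 v(0, 3): opens on M3
  -> R3 @ bar 0 tick 1 v(2, 3): D5 above B4
  -> R3 @ bar 0 tick 2 v(2, 3): D5 above B4
  -> R3 @ bar 0 tick 3 v(2, 3): D5 above B4
  -> R2 @ bar 1 tick 0 v(0, 3): G3/B4 M3 -> F3/C4 P5 similar
  -> R3 @ bar 1 tick 0 v(2, 3): E4 above C4
  -> R4 @ bar 1 tick 0 v(0, 2): F3/E4 M7 untreated
  -> R7 @ bar 1 tick 0 v(2,): D5->E4 leap 10st
  -> R7 @ bar 1 tick 0 v(3,): B4->C4 leap 11st
  -> R3 @ bar 1 tick 1 v(2, 3): E4 above C4
  -> R3 @ bar 1 tick 2 v(2, 3): E4 above C4
  -> R3 @ bar 1 tick 3 v(2, 3): E4 above C4
  -> R3 @ bar 2 tick 0 v(2, 3): G4 above D4
  -> R4 @ bar 2 tick 0 v(0, 1): E3/F4 m2 untreated
  -> R4 @ bar 2 tick 0 v(0, 3): E3/D4 m7 untreated
  -> R3 @ bar 2 tick 1 v(2, 3): G4 above D4
  -> R3 @ bar 2 tick 2 v(2, 3): G4 above D4
  -> R3 @ bar 2 tick 3 v(2, 3): G4 above D4
  -> R2 @ bar 3 tick 0 v(0, 3): E3/D4 m7 -> C3/C4 P8 similar
  -> R2 @ bar 3 tick 0 v(1, 2): F4/G4 M2 -> B2/B3 P8 similar
  -> R3 @ bar 3 tick 0 v(0, 1): C3 above B2
  -> R4 @ bar 3 tick 0 v(0, 1): C3/B2 m2 untreated
  -> R4 @ bar 3 tick 0 v(0, 2): C3/B3 M7 untreated
  -> R7 @ bar 3 tick 0 v(1,): F4->B2 leap 18st
  -> R3 @ bar 3 tick 1 v(0, 1): C3 above B2
  -> R3 @ bar 3 tick 2 v(0, 1): C3 above B2
  -> R3 @ bar 3 tick 3 v(0, 1): C3 above B2
  -> R1 @ bar 4 tick 0 v(0, 3): C3/C4 P8 -> A3/A4 P8 similar
  -> R2 @ bar 4 tick 0 v(1, 2): B2/B3 P8 -> F4/C5 P5 similar
  -> R3 @ bar 4 tick 0 v(2, 3): C5 above A4
  -> R7 @ bar 4 tick 0 v(1,): B2->F4 leap 18st
  -> R7 @ bar 4 tick 0 v(2,): B3->C5 leap 13st
  -> R8 @ bar 4 tick 0 v(0, 3): penult P8 not 3rd/6th
  -> R3 @ bar 4 tick 1 v(2, 3): C5 above A4
  -> R3 @ bar 4 tick 2 v(2, 3): C5 above A4
  -> R3 @ bar 4 tick 3 v(2, 3): C5 above A4
  -> R1 @ bar 5 tick 0 v(1, 2): F4/C5 P5 -> G4/D5 P5 similar
  -> R3 @ bar 5 tick 0 v(2, 3): D5 above B4
  -> R3 @ bar 5 tick 1 v(2, 3): D5 above B4
  -> R3 @ bar 5 tick 2 v(2, 3): D5 above B4
  -> R3 @ bar 5 tick 3 v(2, 3): D5 above B4
  -> R6 @ bar 5 tick 3 v(0, 3): closes on M3

(0, 0, R3, (2, 3))
(0, 0, R5, (0, 3))
(0, 1, R3, (2, 3))
(0, 2, R3, (2, 3))
(0, 3, R3, (2, 3))
(1, 0, R2, (0, 3))
(1, 0, R3, (2, 3))
(1, 0, R4, (0, 2))
(1, 0, R7, (2,))
(1, 0, R7, (3,))
(1, 1, R3, (2, 3))
(1, 2, R3, (2, 3))
(1, 3, R3, (2, 3))
(2, 0, R3, (2, 3))
(2, 0, R4, (0, 1))
(2, 0, R4, (0, 3))
(2, 1, R3, (2, 3))
(2, 2, R3, (2, 3))
(2, 3, R3, (2, 3))
(3, 0, R2, (0, 3))
(3, 0, R2, (1, 2))
(3, 0, R3, (0, 1))
(3, 0, R4, (0, 1))
(3, 0, R4, (0, 2))
(3, 0, R7, (1,))
(3, 1, R3, (0, 1))
(3, 2, R3, (0, 1))
(3, 3, R3, (0, 1))
(4, 0, R1, (0, 3))
(4, 0, R2, (1, 2))
(4, 0, R3, (2, 3))
(4, 0, R7, (1,))
(4, 0, R7, (2,))
(4, 0, R8, (0, 3))
(4, 1, R3, (2, 3))
(4, 2, R3, (2, 3))
(4, 3, R3, (2, 3))
(5, 0, R1, (1, 2))
(5, 0, R3, (2, 3))
(5, 1, R3, (2, 3))
(5, 2, R3, (2, 3))
(5, 3, R3, (2, 3))
(5, 3, R6, (0, 3))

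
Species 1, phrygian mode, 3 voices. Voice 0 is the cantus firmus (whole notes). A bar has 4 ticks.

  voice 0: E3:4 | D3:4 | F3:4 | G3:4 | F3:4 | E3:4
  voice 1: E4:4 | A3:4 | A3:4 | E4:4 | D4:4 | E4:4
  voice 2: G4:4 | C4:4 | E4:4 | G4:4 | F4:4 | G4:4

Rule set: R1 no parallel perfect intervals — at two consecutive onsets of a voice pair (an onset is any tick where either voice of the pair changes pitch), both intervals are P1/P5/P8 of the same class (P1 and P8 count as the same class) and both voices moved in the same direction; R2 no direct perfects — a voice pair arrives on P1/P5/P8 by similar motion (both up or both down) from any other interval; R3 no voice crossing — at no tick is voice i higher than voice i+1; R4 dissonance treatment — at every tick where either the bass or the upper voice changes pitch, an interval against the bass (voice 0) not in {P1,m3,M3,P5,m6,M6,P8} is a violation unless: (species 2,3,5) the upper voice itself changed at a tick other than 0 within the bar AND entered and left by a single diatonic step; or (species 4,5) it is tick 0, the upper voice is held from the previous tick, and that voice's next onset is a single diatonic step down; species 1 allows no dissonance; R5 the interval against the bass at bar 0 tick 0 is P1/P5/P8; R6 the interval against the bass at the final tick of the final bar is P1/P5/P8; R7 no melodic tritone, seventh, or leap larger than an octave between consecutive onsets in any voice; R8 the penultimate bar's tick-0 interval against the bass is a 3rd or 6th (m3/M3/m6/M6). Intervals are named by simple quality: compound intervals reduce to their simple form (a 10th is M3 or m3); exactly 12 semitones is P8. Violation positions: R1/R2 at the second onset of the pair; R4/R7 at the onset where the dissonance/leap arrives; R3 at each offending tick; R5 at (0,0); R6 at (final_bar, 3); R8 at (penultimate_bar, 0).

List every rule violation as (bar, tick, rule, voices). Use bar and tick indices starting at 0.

(0, 0, R5, (0, 2))
(1, 0, R2, (0, 1))
(1, 0, R4, (0, 2))
(2, 0, R4, (0, 2))
(3, 0, R2, (0, 2))
(4, 0, R1, (0, 2))
(4, 0, R8, (0, 2))
(5, 3, R6, (0, 2))

bar 0: v0=E3 v1=E4 v2=G4 downbeat m3
bar 1: v0=D3 v1=A3 v2=C4 downbeat m7
bar 2: v0=F3 v1=A3 v2=E4 downbeat M7
bar 3: v0=G3 v1=E4 v2=G4 downbeat P8
bar 4: v0=F3 v1=D4 v2=F4 downbeat P8
bar 5: v0=E3 v1=E4 v2=G4 downbeat m3
  -> R5 @ bar 0 tick 0 v(0, 2): opens on m3
  -> R2 @ bar 1 tick 0 v(0, 1): E3/E4 P8 -> D3/A3 P5 similar
  -> R4 @ bar 1 tick 0 v(0, 2): D3/C4 m7 untreated
  -> R4 @ bar 2 tick 0 v(0, 2): F3/E4 M7 untreated
  -> R2 @ bar 3 tick 0 v(0, 2): F3/E4 M7 -> G3/G4 P8 similar
  -> R1 @ bar 4 tick 0 v(0, 2): G3/G4 P8 -> F3/F4 P8 similar
  -> R8 @ bar 4 tick 0 v(0, 2): penult P8 not 3rd/6th
  -> R6 @ bar 5 tick 3 v(0, 2): closes on m3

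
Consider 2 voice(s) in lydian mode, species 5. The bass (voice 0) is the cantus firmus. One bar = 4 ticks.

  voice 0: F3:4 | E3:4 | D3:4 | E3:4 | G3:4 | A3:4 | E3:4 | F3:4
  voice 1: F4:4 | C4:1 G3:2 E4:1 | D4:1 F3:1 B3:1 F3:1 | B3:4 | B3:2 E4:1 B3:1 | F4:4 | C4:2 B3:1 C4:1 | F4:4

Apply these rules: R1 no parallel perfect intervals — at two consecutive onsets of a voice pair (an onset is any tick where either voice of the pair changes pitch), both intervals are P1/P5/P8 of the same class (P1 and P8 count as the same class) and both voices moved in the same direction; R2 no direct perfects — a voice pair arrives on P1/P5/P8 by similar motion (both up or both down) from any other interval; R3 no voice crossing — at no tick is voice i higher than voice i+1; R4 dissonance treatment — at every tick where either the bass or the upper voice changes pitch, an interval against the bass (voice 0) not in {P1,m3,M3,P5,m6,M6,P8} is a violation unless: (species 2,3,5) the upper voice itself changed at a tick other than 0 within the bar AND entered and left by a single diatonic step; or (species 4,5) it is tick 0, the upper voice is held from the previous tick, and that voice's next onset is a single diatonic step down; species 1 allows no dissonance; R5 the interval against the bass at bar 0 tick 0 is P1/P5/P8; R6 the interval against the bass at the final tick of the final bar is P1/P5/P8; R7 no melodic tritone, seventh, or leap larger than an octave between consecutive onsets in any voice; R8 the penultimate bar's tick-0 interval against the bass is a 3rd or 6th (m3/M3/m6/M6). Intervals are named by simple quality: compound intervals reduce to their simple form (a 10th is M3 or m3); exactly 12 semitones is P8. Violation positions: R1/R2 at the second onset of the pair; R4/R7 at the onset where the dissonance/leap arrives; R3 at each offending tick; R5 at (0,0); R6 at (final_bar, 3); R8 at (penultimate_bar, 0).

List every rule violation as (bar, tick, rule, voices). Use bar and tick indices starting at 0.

(2, 0, R1, (0, 1))
(2, 2, R7, (1,))
(2, 3, R7, (1,))
(3, 0, R2, (0, 1))
(3, 0, R7, (1,))
(5, 0, R7, (1,))
(7, 0, R2, (0, 1))

bar 0: v0=F3 v1=F4 downbeat P8
bar 1: v0=E3 v1=C4 downbeat m6
bar 2: v0=D3 v1=D4 downbeat P8
bar 3: v0=E3 v1=B3 downbeat P5
bar 4: v0=G3 v1=B3 downbeat M3
bar 5: v0=A3 v1=F4 downbeat m6
bar 6: v0=E3 v1=C4 downbeat m6
bar 7: v0=F3 v1=F4 downbeat P8
  -> R1 @ bar 2 tick 0 v(0, 1): E3/E4 P8 -> D3/D4 P8 similar
  -> R7 @ bar 2 tick 2 v(1,): F3->B3 leap 6st
  -> R7 @ bar 2 tick 3 v(1,): B3->F3 leap 6st
  -> R2 @ bar 3 tick 0 v(0, 1): D3/F3 m3 -> E3/B3 P5 similar
  -> R7 @ bar 3 tick 0 v(1,): F3->B3 leap 6st
  -> R7 @ bar 5 tick 0 v(1,): B3->F4 leap 6st
  -> R2 @ bar 7 tick 0 v(0, 1): E3/C4 m6 -> F3/F4 P8 similar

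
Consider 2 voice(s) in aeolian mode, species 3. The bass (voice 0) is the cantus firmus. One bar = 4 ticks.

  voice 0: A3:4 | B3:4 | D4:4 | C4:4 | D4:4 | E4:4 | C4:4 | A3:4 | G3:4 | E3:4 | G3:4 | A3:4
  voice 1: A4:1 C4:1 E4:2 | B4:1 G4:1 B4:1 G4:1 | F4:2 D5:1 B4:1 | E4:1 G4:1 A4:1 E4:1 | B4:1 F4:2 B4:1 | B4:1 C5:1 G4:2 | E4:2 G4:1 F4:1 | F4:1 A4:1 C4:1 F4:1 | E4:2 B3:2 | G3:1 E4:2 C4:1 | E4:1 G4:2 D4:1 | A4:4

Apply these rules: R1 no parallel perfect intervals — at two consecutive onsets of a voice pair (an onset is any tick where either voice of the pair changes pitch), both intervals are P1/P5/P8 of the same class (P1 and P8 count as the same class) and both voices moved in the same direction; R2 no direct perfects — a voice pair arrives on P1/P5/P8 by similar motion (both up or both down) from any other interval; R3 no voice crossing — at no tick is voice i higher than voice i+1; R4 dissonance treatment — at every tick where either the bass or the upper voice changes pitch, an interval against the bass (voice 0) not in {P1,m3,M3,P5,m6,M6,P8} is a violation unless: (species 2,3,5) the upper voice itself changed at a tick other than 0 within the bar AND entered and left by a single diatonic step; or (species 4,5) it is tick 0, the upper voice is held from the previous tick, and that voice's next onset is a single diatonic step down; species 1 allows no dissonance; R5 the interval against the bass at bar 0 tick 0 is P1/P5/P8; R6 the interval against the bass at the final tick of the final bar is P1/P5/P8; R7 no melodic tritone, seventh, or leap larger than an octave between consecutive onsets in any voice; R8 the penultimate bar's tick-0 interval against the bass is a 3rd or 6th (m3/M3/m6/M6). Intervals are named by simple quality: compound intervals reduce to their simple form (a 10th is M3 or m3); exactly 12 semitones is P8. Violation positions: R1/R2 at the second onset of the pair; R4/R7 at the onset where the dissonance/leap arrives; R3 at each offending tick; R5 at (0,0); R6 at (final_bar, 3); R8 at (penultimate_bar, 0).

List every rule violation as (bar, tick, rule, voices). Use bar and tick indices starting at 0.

bar 0: v0=A3 v1=A4 downbeat P8
bar 1: v0=B3 v1=B4 downbeat P8
bar 2: v0=D4 v1=F4 downbeat m3
bar 3: v0=C4 v1=E4 downbeat M3
bar 4: v0=D4 v1=B4 downbeat M6
bar 5: v0=E4 v1=B4 downbeat P5
bar 6: v0=C4 v1=E4 downbeat M3
bar 7: v0=A3 v1=F4 downbeat m6
bar 8: v0=G3 v1=E4 downbeat M6
bar 9: v0=E3 v1=G3 downbeat m3
bar 10: v0=G3 v1=E4 downbeat M6
bar 11: v0=A3 v1=A4 downbeat P8
  -> R2 @ bar 1 tick 0 v(0, 1): A3/E4 P5 -> B3/B4 P8 similar
  -> R7 @ bar 4 tick 1 v(1,): B4->F4 leap 6st
  -> R7 @ bar 4 tick 3 v(1,): F4->B4 leap 6st
  -> R4 @ bar 6 tick 3 v(0, 1): C4/F4 P4 untreated
  -> R2 @ bar 11 tick 0 v(0, 1): G3/D4 P5 -> A3/A4 P8 similar

(1, 0, R2, (0, 1))
(4, 1, R7, (1,))
(4, 3, R7, (1,))
(6, 3, R4, (0, 1))
(11, 0, R2, (0, 1))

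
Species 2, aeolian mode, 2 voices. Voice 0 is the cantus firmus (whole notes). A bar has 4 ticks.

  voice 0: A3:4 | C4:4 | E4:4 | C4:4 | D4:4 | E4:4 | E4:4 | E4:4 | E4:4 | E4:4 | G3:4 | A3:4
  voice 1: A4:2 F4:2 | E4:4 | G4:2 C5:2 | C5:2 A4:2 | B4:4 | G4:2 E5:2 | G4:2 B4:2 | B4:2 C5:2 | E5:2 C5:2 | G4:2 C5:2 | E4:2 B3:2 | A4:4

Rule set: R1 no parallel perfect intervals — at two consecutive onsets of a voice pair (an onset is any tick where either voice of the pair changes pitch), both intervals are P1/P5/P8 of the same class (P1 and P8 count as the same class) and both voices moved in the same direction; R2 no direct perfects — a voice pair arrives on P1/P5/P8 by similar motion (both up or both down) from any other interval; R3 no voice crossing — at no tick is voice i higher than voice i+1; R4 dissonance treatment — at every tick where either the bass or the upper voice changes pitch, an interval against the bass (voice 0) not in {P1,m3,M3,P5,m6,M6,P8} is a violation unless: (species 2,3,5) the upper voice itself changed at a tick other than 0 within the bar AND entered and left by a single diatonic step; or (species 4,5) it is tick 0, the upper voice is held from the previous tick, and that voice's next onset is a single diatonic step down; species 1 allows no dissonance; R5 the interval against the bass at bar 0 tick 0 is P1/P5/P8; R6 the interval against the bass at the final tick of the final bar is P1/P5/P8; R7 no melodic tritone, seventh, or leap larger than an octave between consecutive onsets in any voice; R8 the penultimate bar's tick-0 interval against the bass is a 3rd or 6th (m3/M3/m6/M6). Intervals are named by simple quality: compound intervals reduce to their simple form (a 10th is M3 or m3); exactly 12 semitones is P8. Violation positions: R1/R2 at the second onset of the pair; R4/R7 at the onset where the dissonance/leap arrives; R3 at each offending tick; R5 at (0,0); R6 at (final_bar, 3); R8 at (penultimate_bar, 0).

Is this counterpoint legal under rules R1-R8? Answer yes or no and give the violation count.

bar 0: v0=A3 v1=A4 (P8)
bar 1: v0=C4 v1=E4 (M3)
bar 2: v0=E4 v1=G4 (m3)
bar 3: v0=C4 v1=C5 (P8)
bar 4: v0=D4 v1=B4 (M6)
bar 5: v0=E4 v1=G4 (m3)
bar 6: v0=E4 v1=G4 (m3)
bar 7: v0=E4 v1=B4 (P5)
bar 8: v0=E4 v1=E5 (P8)
bar 9: v0=E4 v1=G4 (m3)
bar 10: v0=G3 v1=E4 (M6)
bar 11: v0=A3 v1=A4 (P8)
  R2 @ bar11.0: G3/B3 M3 -> A3/A4 P8 similar
  R7 @ bar11.0: B3->A4 leap 10st

No (2 violations)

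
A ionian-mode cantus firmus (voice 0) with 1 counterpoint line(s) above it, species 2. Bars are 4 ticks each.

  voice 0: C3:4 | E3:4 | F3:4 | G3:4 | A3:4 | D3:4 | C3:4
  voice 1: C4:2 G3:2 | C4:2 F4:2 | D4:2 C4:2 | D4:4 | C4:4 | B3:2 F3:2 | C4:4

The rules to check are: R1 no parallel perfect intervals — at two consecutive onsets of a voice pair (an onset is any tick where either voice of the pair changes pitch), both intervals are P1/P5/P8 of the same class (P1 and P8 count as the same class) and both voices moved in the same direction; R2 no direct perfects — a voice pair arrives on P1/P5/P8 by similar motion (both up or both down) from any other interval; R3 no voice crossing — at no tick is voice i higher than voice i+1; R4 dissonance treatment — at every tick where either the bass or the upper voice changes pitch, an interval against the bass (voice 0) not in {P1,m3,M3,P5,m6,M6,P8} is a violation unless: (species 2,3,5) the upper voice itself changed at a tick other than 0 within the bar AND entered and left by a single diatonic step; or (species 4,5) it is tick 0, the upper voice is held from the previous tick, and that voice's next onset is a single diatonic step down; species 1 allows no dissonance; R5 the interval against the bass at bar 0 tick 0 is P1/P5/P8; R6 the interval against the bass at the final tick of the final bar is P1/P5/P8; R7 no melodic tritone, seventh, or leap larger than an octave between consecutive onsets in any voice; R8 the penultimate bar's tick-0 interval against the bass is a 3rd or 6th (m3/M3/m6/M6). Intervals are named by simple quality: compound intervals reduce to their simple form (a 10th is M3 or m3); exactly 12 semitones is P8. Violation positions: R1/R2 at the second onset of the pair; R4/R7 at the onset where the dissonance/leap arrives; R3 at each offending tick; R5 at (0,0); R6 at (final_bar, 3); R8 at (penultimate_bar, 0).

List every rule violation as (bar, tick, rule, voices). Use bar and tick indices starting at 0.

bar 0: v0=C3 v1=C4 downbeat P8
bar 1: v0=E3 v1=C4 downbeat m6
bar 2: v0=F3 v1=D4 downbeat M6
bar 3: v0=G3 v1=D4 downbeat P5
bar 4: v0=A3 v1=C4 downbeat m3
bar 5: v0=D3 v1=B3 downbeat M6
bar 6: v0=C3 v1=C4 downbeat P8
  -> R4 @ bar 1 tick 2 v(0, 1): E3/F4 m2 untreated
  -> R1 @ bar 3 tick 0 v(0, 1): F3/C4 P5 -> G3/D4 P5 similar
  -> R7 @ bar 5 tick 2 v(1,): B3->F3 leap 6st

(1, 2, R4, (0, 1))
(3, 0, R1, (0, 1))
(5, 2, R7, (1,))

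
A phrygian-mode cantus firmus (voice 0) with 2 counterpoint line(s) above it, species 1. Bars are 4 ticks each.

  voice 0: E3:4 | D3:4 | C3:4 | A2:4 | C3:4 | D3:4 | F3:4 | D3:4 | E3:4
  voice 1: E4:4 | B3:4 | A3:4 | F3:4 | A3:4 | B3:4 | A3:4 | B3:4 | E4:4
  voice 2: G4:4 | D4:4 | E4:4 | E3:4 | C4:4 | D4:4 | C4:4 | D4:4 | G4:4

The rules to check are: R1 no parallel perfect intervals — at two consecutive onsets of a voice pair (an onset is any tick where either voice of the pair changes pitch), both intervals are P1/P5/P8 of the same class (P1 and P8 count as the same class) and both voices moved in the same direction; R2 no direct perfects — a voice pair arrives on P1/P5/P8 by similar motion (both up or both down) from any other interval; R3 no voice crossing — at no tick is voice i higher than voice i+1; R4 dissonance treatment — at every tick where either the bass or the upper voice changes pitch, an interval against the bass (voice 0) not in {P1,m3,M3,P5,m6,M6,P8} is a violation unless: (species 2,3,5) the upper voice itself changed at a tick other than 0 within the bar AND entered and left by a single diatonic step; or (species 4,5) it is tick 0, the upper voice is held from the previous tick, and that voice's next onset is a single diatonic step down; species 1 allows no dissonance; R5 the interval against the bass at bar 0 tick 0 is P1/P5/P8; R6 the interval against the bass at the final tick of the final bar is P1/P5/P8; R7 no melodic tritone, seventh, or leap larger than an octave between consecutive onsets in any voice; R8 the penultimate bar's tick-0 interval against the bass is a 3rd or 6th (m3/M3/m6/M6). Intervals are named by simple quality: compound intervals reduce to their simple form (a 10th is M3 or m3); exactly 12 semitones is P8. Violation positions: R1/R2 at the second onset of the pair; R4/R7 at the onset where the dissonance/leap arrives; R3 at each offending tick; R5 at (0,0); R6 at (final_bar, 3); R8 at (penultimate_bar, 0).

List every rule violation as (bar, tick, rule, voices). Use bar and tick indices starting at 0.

bar 0: v0=E3 v1=E4 v2=G4 downbeat m3
bar 1: v0=D3 v1=B3 v2=D4 downbeat P8
bar 2: v0=C3 v1=A3 v2=E4 downbeat M3
bar 3: v0=A2 v1=F3 v2=E3 downbeat P5
bar 4: v0=C3 v1=A3 v2=C4 downbeat P8
bar 5: v0=D3 v1=B3 v2=D4 downbeat P8
bar 6: v0=F3 v1=A3 v2=C4 downbeat P5
bar 7: v0=D3 v1=B3 v2=D4 downbeat P8
bar 8: v0=E3 v1=E4 v2=G4 downbeat m3
  -> R5 @ bar 0 tick 0 v(0, 2): opens on m3
  -> R2 @ bar 1 tick 0 v(0, 2): E3/G4 m3 -> D3/D4 P8 similar
  -> R2 @ bar 3 tick 0 v(0, 2): C3/E4 M3 -> A2/E3 P5 similar
  -> R3 @ bar 3 tick 0 v(1, 2): F3 above E3
  -> R3 @ bar 3 tick 1 v(1, 2): F3 above E3
  -> R3 @ bar 3 tick 2 v(1, 2): F3 above E3
  -> R3 @ bar 3 tick 3 v(1, 2): F3 above E3
  -> R2 @ bar 4 tick 0 v(0, 2): A2/E3 P5 -> C3/C4 P8 similar
  -> R1 @ bar 5 tick 0 v(0, 2): C3/C4 P8 -> D3/D4 P8 similar
  -> R8 @ bar 7 tick 0 v(0, 2): penult P8 not 3rd/6th
  -> R2 @ bar 8 tick 0 v(0, 1): D3/B3 M6 -> E3/E4 P8 similar
  -> R6 @ bar 8 tick 3 v(0, 2): closes on m3

(0, 0, R5, (0, 2))
(1, 0, R2, (0, 2))
(3, 0, R2, (0, 2))
(3, 0, R3, (1, 2))
(3, 1, R3, (1, 2))
(3, 2, R3, (1, 2))
(3, 3, R3, (1, 2))
(4, 0, R2, (0, 2))
(5, 0, R1, (0, 2))
(7, 0, R8, (0, 2))
(8, 0, R2, (0, 1))
(8, 3, R6, (0, 2))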